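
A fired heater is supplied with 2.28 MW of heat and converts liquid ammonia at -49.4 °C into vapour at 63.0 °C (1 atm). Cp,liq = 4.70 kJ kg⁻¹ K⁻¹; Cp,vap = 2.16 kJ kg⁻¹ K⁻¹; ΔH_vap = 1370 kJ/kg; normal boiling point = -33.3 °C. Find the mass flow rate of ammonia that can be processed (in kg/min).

Δh = 4.70×(-33.3−-49.4) + 1370 + 2.16×(63.0−-33.3) = 1653.7 kJ/kg
Q = 2.28 MW = 2280 kJ/s = 136800 kJ/min
ṁ = Q/Δh = 136800 / 1653.7 = 82.725 kg/min

ṁ = 82.7 kg/min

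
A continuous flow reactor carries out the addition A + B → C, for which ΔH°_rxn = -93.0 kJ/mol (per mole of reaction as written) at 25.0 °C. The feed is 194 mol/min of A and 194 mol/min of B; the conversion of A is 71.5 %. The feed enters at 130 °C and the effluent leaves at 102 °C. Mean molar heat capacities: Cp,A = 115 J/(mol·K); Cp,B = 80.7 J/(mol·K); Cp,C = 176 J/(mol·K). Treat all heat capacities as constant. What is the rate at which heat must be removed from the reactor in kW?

Q_out = 236 kW

Extent of reaction ξ = 0.715 × 194 = 138.71 mol/min
Reaction term: ξ·ΔH°_rxn = 138.71 × -93.0 = -12900 kJ/min
Sensible, feed 130→25 °C: -3986.4 kJ/min
Outlet flows (mol/min): A 55.29, B 55.29, C 138.71
Sensible, products 25→102 °C: 2713 kJ/min
Q = ΔH = -14173 kJ/min = -236.22 kW
Heat removed = 236.22 kW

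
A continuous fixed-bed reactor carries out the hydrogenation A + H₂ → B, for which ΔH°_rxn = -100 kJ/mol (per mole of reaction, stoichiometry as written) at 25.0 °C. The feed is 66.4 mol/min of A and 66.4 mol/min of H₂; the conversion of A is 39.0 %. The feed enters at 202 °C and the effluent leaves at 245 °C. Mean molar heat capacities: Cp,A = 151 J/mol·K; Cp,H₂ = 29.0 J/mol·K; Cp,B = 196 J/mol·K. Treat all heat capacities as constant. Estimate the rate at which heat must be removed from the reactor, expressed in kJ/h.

Extent of reaction ξ = 0.390 × 66.4 = 25.896 mol/min
Reaction term: ξ·ΔH°_rxn = 25.896 × -100 = -2589.6 kJ/min
Sensible, feed 202→25 °C: -2115.5 kJ/min
Outlet flows (mol/min): A 40.504, H₂ 40.504, B 25.896
Sensible, products 25→245 °C: 2720.6 kJ/min
Q = ΔH = -1984.5 kJ/min = -33.075 kW
Heat removed = 119070 kJ/h

Q_out = 119000 kJ/h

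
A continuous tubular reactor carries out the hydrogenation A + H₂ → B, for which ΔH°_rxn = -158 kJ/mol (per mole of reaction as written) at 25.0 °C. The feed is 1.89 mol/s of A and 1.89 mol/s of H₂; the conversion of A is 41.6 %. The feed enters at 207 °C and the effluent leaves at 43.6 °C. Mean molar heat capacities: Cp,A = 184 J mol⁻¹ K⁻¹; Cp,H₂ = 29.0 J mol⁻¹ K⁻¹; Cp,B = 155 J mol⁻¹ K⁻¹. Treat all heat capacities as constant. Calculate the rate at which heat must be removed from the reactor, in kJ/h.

Extent of reaction ξ = 0.416 × 1.89 = 0.78624 mol/s
Reaction term: ξ·ΔH°_rxn = 0.78624 × -158 = -124.23 kJ/s
Sensible, feed 207→25 °C: -73.268 kJ/s
Outlet flows (mol/s): A 1.1038, H₂ 1.1038, B 0.78624
Sensible, products 25→43.6 °C: 6.6396 kJ/s
Q = ΔH = -190.85 kJ/s = -190.85 kW
Heat removed = 687070 kJ/h

Q_out = 687000 kJ/h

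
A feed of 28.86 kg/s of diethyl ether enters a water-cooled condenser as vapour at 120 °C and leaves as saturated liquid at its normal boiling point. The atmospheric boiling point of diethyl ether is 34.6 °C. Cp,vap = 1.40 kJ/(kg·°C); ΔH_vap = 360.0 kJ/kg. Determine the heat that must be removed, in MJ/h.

Q_c = 49800 MJ/h

vapour 120→34.6 °C: -119.56 kJ/kg
condensation at 34.6 °C: -360 kJ/kg
Δh = -119.56 + -360 = -479.56 kJ/kg
Q = ṁ·Δh = 28.86 kg/s × -479.56 kJ/kg = -13840 kJ/s
|Q| = 13840 kW = 49824 MJ/h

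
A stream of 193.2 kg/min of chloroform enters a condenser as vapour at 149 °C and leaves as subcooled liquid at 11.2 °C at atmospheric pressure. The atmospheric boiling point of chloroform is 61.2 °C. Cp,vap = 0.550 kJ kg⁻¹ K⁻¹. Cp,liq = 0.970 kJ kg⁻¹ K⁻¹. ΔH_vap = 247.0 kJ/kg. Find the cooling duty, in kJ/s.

vapour 149→61.2 °C: -48.29 kJ/kg
condensation at 61.2 °C: -247 kJ/kg
liquid 61.2→11.2 °C: -48.5 kJ/kg
Δh = -48.29 + -247 + -48.5 = -343.79 kJ/kg
Q = ṁ·Δh = 193.2 kg/min × -343.79 kJ/kg = -66420 kJ/min
|Q| = 1107 kW

Q_c = 1110 kJ/s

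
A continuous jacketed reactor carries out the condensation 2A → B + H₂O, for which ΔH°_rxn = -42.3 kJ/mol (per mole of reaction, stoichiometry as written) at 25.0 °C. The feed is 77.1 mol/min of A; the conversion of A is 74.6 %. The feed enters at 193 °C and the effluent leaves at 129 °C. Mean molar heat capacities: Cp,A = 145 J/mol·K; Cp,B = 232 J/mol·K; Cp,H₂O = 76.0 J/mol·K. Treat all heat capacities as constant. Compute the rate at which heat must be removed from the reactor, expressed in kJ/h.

Q_out = 113000 kJ/h

Extent of reaction ξ = 0.746 × 77.1 / 2 = 28.758 mol/min
Reaction term: ξ·ΔH°_rxn = 28.758 × -42.3 = -1216.5 kJ/min
Sensible, feed 193→25 °C: -1878.2 kJ/min
Outlet flows (mol/min): A 19.583, B 28.758, H₂O 28.758
Sensible, products 25→129 °C: 1216.5 kJ/min
Q = ΔH = -1878.1 kJ/min = -31.302 kW
Heat removed = 112690 kJ/h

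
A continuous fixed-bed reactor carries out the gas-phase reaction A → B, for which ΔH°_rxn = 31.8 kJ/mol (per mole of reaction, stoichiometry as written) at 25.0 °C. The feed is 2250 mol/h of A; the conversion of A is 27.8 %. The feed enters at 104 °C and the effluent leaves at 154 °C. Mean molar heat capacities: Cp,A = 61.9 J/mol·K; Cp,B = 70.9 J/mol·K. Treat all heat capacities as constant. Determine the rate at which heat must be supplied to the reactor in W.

Q_in = 7660 W

Extent of reaction ξ = 0.278 × 2250 = 625.5 mol/h
Reaction term: ξ·ΔH°_rxn = 625.5 × 31.8 = 19891 kJ/h
Sensible, feed 104→25 °C: -11003 kJ/h
Outlet flows (mol/h): A 1624.5, B 625.5
Sensible, products 25→154 °C: 18693 kJ/h
Q = ΔH = 27581 kJ/h = 7.6613 kW
Heat supplied = 7661.3 W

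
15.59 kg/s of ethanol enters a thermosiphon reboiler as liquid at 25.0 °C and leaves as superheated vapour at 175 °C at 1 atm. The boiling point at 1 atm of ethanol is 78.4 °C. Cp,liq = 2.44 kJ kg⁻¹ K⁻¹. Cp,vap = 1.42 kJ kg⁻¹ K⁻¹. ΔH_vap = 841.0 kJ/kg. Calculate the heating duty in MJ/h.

liquid 25.0→78.4 °C: 130.3 kJ/kg
vaporisation at 78.4 °C: 841 kJ/kg
vapour 78.4→175 °C: 137.17 kJ/kg
Δh = 130.3 + 841 + 137.17 = 1108.5 kJ/kg
Q = ṁ·Δh = 15.59 kg/s × 1108.5 kJ/kg = 17281 kJ/s
|Q| = 17281 kW = 62212 MJ/h

Q = 62200 MJ/h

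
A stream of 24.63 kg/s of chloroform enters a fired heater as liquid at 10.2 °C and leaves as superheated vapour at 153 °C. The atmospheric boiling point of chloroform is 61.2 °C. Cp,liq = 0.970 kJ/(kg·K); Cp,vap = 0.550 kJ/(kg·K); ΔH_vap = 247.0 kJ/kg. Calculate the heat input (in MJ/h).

liquid 10.2→61.2 °C: 49.47 kJ/kg
vaporisation at 61.2 °C: 247 kJ/kg
vapour 61.2→153 °C: 50.49 kJ/kg
Δh = 49.47 + 247 + 50.49 = 346.96 kJ/kg
Q = ṁ·Δh = 24.63 kg/s × 346.96 kJ/kg = 8545.6 kJ/s
|Q| = 8545.6 kW = 30764 MJ/h

Q = 30800 MJ/h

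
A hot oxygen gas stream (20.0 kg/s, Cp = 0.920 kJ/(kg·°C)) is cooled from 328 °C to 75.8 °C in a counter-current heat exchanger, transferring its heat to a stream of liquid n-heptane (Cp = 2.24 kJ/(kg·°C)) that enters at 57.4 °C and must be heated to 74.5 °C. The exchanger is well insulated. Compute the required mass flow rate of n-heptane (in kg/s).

ṁ_c = 121 kg/s

Heat released by hot stream: Q = 20.0 × 0.920 × (328 − 75.8) = 4640.5 kJ/s
Energy balance on cold side (adiabatic exchanger): Q = ṁ_c·Cp_c·(T_c,out − T_c,in)
ṁ_c = 4640.5 / [2.24 × (74.5 − 57.4)] = 121.15 kg/s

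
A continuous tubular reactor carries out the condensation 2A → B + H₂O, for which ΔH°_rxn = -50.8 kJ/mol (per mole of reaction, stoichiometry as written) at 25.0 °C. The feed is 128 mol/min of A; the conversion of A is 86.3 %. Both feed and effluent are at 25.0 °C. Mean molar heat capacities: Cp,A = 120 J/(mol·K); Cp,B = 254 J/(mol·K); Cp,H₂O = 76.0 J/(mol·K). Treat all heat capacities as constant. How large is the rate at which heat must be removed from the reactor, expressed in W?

Q_out = 46800 W

Extent of reaction ξ = 0.863 × 128 / 2 = 55.232 mol/min
Reaction term: ξ·ΔH°_rxn = 55.232 × -50.8 = -2805.8 kJ/min
Q = ΔH = -2805.8 kJ/min = -46.763 kW
Heat removed = 46763 W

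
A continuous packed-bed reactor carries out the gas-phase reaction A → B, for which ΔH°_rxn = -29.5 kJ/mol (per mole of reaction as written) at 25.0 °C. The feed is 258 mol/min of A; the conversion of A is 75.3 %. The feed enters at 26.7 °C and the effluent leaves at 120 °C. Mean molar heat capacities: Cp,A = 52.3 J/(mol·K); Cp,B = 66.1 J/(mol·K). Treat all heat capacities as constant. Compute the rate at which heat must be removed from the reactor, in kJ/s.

Extent of reaction ξ = 0.753 × 258 = 194.27 mol/min
Reaction term: ξ·ΔH°_rxn = 194.27 × -29.5 = -5731.1 kJ/min
Sensible, feed 26.7→25 °C: -22.939 kJ/min
Outlet flows (mol/min): A 63.726, B 194.27
Sensible, products 25→120 °C: 1536.6 kJ/min
Q = ΔH = -4217.5 kJ/min = -70.291 kW
Heat removed = 70.291 kJ/s

Q_out = 70.3 kJ/s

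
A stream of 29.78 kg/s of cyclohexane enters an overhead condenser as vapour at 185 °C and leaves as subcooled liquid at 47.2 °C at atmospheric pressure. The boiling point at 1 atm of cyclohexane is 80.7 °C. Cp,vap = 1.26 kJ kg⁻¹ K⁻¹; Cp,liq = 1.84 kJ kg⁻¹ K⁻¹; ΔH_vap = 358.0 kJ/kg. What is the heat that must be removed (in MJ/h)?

Q_c = 59100 MJ/h

vapour 185→80.7 °C: -131.42 kJ/kg
condensation at 80.7 °C: -358 kJ/kg
liquid 80.7→47.2 °C: -61.64 kJ/kg
Δh = -131.42 + -358 + -61.64 = -551.06 kJ/kg
Q = ṁ·Δh = 29.78 kg/s × -551.06 kJ/kg = -16411 kJ/s
|Q| = 16411 kW = 59078 MJ/h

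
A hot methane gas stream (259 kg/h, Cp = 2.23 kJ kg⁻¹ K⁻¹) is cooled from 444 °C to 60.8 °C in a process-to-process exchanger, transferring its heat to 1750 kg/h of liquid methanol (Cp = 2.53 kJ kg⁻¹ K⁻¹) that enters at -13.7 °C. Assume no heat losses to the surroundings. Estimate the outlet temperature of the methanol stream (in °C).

Heat released by hot stream: Q = 259 × 2.23 × (444 − 60.8) = 221320 kJ/h
Energy balance on cold side (adiabatic exchanger): Q = ṁ_c·Cp_c·(T_c,out − T_c,in)
T_c,out = -13.7 + 221320/(1750 × 2.53) = 36.289 °C

T_c,out = 36.3 °C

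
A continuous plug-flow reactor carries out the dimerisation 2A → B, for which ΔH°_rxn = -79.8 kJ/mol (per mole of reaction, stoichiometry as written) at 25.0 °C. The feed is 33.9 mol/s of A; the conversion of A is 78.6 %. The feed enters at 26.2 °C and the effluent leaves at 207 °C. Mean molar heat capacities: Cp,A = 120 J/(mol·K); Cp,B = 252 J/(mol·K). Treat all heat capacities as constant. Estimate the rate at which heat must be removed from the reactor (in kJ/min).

Q_out = 17900 kJ/min

Extent of reaction ξ = 0.786 × 33.9 / 2 = 13.323 mol/s
Reaction term: ξ·ΔH°_rxn = 13.323 × -79.8 = -1063.2 kJ/s
Sensible, feed 26.2→25 °C: -4.8816 kJ/s
Outlet flows (mol/s): A 7.2546, B 13.323
Sensible, products 25→207 °C: 769.47 kJ/s
Q = ΔH = -298.56 kJ/s = -298.56 kW
Heat removed = 17914 kJ/min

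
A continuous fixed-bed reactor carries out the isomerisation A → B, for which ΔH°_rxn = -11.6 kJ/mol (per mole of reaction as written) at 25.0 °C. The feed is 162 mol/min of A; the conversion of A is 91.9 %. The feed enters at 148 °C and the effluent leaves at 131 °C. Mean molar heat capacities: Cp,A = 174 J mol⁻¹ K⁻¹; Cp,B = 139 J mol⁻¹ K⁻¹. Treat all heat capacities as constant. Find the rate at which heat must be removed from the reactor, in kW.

Q_out = 46.0 kW

Extent of reaction ξ = 0.919 × 162 = 148.88 mol/min
Reaction term: ξ·ΔH°_rxn = 148.88 × -11.6 = -1727 kJ/min
Sensible, feed 148→25 °C: -3467.1 kJ/min
Outlet flows (mol/min): A 13.122, B 148.88
Sensible, products 25→131 °C: 2435.6 kJ/min
Q = ΔH = -2758.5 kJ/min = -45.975 kW
Heat removed = 45.975 kW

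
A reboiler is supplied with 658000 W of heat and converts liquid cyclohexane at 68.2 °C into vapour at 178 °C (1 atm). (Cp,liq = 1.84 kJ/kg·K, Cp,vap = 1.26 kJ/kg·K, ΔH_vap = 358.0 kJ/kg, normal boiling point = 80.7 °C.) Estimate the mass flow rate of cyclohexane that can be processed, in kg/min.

ṁ = 78.4 kg/min

Δh = 1.84×(80.7−68.2) + 358.0 + 1.26×(178−80.7) = 503.6 kJ/kg
Q = 658000 W = 658 kJ/s = 39480 kJ/min
ṁ = Q/Δh = 39480 / 503.6 = 78.396 kg/min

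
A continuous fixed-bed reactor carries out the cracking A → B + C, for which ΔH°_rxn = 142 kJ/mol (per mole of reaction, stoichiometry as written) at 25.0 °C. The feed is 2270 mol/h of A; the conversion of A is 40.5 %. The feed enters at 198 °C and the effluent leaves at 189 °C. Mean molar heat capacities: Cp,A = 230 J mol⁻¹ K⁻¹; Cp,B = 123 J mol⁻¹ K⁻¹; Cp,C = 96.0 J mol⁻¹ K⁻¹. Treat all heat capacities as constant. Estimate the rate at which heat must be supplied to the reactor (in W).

Q_in = 34500 W

Extent of reaction ξ = 0.405 × 2270 = 919.35 mol/h
Reaction term: ξ·ΔH°_rxn = 919.35 × 142 = 130550 kJ/h
Sensible, feed 198→25 °C: -90323 kJ/h
Outlet flows (mol/h): A 1350.7, B 919.35, C 919.35
Sensible, products 25→189 °C: 83966 kJ/h
Q = ΔH = 124190 kJ/h = 34.497 kW
Heat supplied = 34497 W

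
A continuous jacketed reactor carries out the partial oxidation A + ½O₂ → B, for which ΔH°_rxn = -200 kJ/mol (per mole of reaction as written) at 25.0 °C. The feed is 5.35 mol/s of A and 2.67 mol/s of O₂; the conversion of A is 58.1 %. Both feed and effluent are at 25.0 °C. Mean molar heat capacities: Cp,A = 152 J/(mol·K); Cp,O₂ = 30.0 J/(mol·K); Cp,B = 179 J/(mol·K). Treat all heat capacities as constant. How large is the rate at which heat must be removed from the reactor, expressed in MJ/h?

Q_out = 2240 MJ/h

Extent of reaction ξ = 0.581 × 5.35 = 3.1083 mol/s
Reaction term: ξ·ΔH°_rxn = 3.1083 × -200 = -621.67 kJ/s
Q = ΔH = -621.67 kJ/s = -621.67 kW
Heat removed = 2238 MJ/h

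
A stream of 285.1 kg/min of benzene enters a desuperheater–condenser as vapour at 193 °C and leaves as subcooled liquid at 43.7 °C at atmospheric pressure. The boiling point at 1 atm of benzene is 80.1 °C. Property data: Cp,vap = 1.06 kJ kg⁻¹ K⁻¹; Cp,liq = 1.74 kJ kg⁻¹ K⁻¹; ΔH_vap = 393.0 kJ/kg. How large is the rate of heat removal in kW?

vapour 193→80.1 °C: -119.67 kJ/kg
condensation at 80.1 °C: -393 kJ/kg
liquid 80.1→43.7 °C: -63.336 kJ/kg
Δh = -119.67 + -393 + -63.336 = -576.01 kJ/kg
Q = ṁ·Δh = 285.1 kg/min × -576.01 kJ/kg = -164220 kJ/min
|Q| = 2737 kW

Q_c = 2740 kW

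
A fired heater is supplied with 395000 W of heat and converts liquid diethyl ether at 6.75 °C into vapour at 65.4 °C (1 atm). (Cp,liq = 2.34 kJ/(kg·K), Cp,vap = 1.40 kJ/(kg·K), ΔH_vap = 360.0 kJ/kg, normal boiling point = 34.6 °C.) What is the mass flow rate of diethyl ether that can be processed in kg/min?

Δh = 2.34×(34.6−6.75) + 360.0 + 1.40×(65.4−34.6) = 468.29 kJ/kg
Q = 395000 W = 395 kJ/s = 23700 kJ/min
ṁ = Q/Δh = 23700 / 468.29 = 50.61 kg/min

ṁ = 50.6 kg/min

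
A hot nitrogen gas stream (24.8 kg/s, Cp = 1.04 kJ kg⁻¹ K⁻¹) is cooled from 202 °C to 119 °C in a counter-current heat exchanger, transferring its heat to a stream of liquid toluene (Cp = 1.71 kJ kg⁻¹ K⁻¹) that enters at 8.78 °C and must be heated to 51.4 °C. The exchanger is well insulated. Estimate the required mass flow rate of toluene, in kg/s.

Heat released by hot stream: Q = 24.8 × 1.04 × (202 − 119) = 2140.7 kJ/s
Energy balance on cold side (adiabatic exchanger): Q = ṁ_c·Cp_c·(T_c,out − T_c,in)
ṁ_c = 2140.7 / [1.71 × (51.4 − 8.78)] = 29.373 kg/s

ṁ_c = 29.4 kg/s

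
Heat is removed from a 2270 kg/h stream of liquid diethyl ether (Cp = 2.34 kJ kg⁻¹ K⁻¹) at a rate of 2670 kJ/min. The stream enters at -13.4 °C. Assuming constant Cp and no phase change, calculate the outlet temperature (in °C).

Q = 2670 kJ/min = 160200 kJ/h
ΔT = Q/(ṁ·Cp) = 160200/(2270×2.34) = 30.159 K
T_out = -13.4 − 30.159 = -43.559 °C

T_out = -43.6 °C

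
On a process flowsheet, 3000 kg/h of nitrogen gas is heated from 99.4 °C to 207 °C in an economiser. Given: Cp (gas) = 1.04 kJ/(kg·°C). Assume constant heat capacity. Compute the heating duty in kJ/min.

Q = 5600 kJ/min

Q = ṁ·Cp·ΔT = 3000 × 1.04 × (207 − 99.4) = 335710 kJ/h
Converting: 335710 / 3600 s = 93.253 kW
Heating duty = 5595.2 kJ/min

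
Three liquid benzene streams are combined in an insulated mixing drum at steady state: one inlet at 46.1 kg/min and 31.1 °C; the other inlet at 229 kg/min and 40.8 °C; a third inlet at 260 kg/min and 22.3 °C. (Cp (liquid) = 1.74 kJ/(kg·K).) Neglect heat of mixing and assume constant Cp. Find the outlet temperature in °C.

T_out = 31.0 °C

Energy balance with Q = 0: Σ ṁᵢCp,ᵢ(T_out − Tᵢ) = 0
Σ ṁᵢCp,ᵢTᵢ = 46.1×1.74×31.1 + 229×1.74×40.8 + 260×1.74×22.3 = 28840
Σ ṁᵢCp,ᵢ = 46.1×1.74 + 229×1.74 + 260×1.74 = 931.07
T_out = 28840 / 931.07 = 30.975 °C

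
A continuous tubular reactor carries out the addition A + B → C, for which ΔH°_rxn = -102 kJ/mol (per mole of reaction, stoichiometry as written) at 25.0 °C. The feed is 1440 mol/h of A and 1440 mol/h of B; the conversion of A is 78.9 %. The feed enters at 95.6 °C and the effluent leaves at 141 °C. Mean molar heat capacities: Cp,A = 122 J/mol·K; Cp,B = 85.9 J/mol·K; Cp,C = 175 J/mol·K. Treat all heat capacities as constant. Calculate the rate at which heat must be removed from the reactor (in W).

Extent of reaction ξ = 0.789 × 1440 = 1136.2 mol/h
Reaction term: ξ·ΔH°_rxn = 1136.2 × -102 = -115890 kJ/h
Sensible, feed 95.6→25 °C: -21136 kJ/h
Outlet flows (mol/h): A 303.84, B 303.84, C 1136.2
Sensible, products 25→141 °C: 30392 kJ/h
Q = ΔH = -106630 kJ/h = -29.62 kW
Heat removed = 29620 W

Q_out = 29600 W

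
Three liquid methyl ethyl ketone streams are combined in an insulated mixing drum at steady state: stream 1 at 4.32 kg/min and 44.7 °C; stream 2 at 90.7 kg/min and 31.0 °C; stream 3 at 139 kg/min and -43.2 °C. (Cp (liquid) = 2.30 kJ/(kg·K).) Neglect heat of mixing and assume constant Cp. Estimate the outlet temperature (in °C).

No heat crosses the boundary, so H_out = H_in.
T_out = Σ ṁᵢCp,ᵢTᵢ / Σ ṁᵢCp,ᵢ
      = -6900 / 538.25 = -12.819 °C

T_out = -12.8 °C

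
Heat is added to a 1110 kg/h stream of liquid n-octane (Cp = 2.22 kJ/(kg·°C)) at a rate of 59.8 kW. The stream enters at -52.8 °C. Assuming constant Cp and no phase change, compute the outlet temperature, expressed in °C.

T_out = 34.6 °C

Q = 59.8 kW = 215280 kJ/h
ΔT = Q/(ṁ·Cp) = 215280/(1110×2.22) = 87.363 K
T_out = -52.8 + 87.363 = 34.563 °C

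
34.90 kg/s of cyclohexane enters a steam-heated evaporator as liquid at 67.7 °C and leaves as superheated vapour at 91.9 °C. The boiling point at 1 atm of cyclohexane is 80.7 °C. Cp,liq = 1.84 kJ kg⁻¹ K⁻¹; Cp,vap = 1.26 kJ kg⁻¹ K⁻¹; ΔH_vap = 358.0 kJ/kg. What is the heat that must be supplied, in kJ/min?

Q = 829000 kJ/min

liquid 67.7→80.7 °C: 23.92 kJ/kg
vaporisation at 80.7 °C: 358 kJ/kg
vapour 80.7→91.9 °C: 14.112 kJ/kg
Δh = 23.92 + 358 + 14.112 = 396.03 kJ/kg
Q = ṁ·Δh = 34.90 kg/s × 396.03 kJ/kg = 13822 kJ/s
|Q| = 13822 kW = 829290 kJ/min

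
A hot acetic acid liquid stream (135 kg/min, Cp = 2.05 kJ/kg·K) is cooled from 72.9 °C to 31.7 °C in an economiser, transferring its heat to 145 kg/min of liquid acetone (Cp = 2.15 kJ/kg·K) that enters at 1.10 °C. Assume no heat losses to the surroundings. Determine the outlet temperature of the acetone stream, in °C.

Heat released by hot stream: Q = 135 × 2.05 × (72.9 − 31.7) = 11402 kJ/min
Energy balance on cold side (adiabatic exchanger): Q = ṁ_c·Cp_c·(T_c,out − T_c,in)
T_c,out = 1.10 + 11402/(145 × 2.15) = 37.674 °C

T_c,out = 37.7 °C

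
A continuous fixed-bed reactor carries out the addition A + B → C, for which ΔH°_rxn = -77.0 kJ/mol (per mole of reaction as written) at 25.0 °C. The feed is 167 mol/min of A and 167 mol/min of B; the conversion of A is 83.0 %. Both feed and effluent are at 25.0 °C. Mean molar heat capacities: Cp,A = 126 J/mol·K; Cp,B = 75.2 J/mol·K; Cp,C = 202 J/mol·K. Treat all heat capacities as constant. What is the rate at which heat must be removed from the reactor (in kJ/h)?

Q_out = 640000 kJ/h

Extent of reaction ξ = 0.830 × 167 = 138.61 mol/min
Reaction term: ξ·ΔH°_rxn = 138.61 × -77.0 = -10673 kJ/min
Q = ΔH = -10673 kJ/min = -177.88 kW
Heat removed = 640380 kJ/h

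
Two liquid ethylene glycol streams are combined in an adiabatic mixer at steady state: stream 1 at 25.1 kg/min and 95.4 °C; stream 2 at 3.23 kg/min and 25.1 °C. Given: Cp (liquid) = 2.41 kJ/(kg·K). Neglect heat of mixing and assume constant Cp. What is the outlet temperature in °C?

T_out = 87.4 °C

Adiabatic, steady state ⇒ Σ ṁᵢCp,ᵢ(T_out − Tᵢ) = 0
T_out = Σ ṁᵢCp,ᵢTᵢ / Σ ṁᵢCp,ᵢ
      = 5966.2 / 68.275 = 87.385 °C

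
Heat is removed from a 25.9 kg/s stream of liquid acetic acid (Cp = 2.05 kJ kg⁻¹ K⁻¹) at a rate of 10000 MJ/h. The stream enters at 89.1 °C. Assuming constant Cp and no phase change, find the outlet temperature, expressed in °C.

T_out = 36.8 °C

Q = 10000 MJ/h = 2777.8 kJ/s
ΔT = Q/(ṁ·Cp) = 2777.8/(25.9×2.05) = 52.317 K
T_out = 89.1 − 52.317 = 36.783 °C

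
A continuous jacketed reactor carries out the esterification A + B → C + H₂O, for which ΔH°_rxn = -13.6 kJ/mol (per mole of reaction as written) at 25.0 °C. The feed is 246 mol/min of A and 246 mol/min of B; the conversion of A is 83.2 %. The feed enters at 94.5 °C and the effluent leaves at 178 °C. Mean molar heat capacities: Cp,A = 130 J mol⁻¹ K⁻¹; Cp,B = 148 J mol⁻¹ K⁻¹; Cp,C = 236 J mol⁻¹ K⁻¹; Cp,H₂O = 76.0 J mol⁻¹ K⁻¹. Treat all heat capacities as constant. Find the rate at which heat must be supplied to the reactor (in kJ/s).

Q_in = 66.5 kJ/s

Extent of reaction ξ = 0.832 × 246 = 204.67 mol/min
Reaction term: ξ·ΔH°_rxn = 204.67 × -13.6 = -2783.5 kJ/min
Sensible, feed 94.5→25 °C: -4753 kJ/min
Outlet flows (mol/min): A 41.328, B 41.328, C 204.67, H₂O 204.67
Sensible, products 25→178 °C: 11528 kJ/min
Q = ΔH = 3991.6 kJ/min = 66.526 kW
Heat supplied = 66.526 kJ/s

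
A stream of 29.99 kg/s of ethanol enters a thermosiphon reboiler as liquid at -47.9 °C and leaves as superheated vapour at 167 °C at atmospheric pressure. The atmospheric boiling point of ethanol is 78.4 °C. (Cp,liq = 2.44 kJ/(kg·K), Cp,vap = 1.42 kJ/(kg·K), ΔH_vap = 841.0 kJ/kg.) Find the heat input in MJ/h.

liquid -47.9→78.4 °C: 308.17 kJ/kg
vaporisation at 78.4 °C: 841 kJ/kg
vapour 78.4→167 °C: 125.81 kJ/kg
Δh = 308.17 + 841 + 125.81 = 1275 kJ/kg
Q = ṁ·Δh = 29.99 kg/s × 1275 kJ/kg = 38237 kJ/s
|Q| = 38237 kW = 137650 MJ/h

Q = 138000 MJ/h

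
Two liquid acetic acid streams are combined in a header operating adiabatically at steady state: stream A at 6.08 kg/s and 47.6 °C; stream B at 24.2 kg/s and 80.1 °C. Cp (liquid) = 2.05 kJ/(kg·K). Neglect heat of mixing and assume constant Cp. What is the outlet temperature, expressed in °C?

T_out = 73.6 °C

No heat crosses the boundary, so H_out = H_in.
Σ ṁᵢCp,ᵢTᵢ = 6.08×2.05×47.6 + 24.2×2.05×80.1 = 4567
Σ ṁᵢCp,ᵢ = 6.08×2.05 + 24.2×2.05 = 62.074
T_out = 4567 / 62.074 = 73.574 °C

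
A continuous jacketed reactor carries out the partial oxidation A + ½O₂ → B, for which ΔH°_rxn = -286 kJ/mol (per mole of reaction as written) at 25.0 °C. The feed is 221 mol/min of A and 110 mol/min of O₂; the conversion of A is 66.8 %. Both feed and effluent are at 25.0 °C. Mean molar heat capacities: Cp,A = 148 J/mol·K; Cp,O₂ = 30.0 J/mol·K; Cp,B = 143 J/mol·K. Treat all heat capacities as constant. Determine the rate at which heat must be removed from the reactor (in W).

Q_out = 704000 W

Extent of reaction ξ = 0.668 × 221 = 147.63 mol/min
Reaction term: ξ·ΔH°_rxn = 147.63 × -286 = -42222 kJ/min
Q = ΔH = -42222 kJ/min = -703.69 kW
Heat removed = 703690 W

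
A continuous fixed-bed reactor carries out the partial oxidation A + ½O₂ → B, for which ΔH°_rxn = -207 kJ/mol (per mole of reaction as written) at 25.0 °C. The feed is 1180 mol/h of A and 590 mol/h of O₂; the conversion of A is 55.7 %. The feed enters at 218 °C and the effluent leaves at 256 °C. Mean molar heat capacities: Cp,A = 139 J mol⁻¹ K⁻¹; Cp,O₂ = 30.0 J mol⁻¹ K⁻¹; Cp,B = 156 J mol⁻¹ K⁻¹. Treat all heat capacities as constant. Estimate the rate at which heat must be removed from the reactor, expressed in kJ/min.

Q_out = 2150 kJ/min

Extent of reaction ξ = 0.557 × 1180 = 657.26 mol/h
Reaction term: ξ·ΔH°_rxn = 657.26 × -207 = -136050 kJ/h
Sensible, feed 218→25 °C: -35072 kJ/h
Outlet flows (mol/h): A 522.74, O₂ 261.37, B 657.26
Sensible, products 25→256 °C: 42281 kJ/h
Q = ΔH = -128840 kJ/h = -35.79 kW
Heat removed = 2147.4 kJ/min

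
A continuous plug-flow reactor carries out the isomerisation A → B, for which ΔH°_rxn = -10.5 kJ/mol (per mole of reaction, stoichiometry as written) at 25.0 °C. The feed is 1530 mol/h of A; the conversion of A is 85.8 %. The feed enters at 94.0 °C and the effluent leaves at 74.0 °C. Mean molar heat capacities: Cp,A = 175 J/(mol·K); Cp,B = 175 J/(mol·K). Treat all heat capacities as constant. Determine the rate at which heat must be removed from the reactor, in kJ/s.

Extent of reaction ξ = 0.858 × 1530 = 1312.7 mol/h
Reaction term: ξ·ΔH°_rxn = 1312.7 × -10.5 = -13784 kJ/h
Sensible, feed 94.0→25 °C: -18475 kJ/h
Outlet flows (mol/h): A 217.26, B 1312.7
Sensible, products 25→74.0 °C: 13120 kJ/h
Q = ΔH = -19139 kJ/h = -5.3163 kW
Heat removed = 5.3163 kJ/s

Q_out = 5.32 kJ/s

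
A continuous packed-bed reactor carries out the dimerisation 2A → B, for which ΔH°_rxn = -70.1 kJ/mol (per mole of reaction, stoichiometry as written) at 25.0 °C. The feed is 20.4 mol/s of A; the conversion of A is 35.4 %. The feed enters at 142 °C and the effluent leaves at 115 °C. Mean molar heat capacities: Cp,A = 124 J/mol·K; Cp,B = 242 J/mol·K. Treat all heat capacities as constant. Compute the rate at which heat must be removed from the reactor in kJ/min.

Extent of reaction ξ = 0.354 × 20.4 / 2 = 3.6108 mol/s
Reaction term: ξ·ΔH°_rxn = 3.6108 × -70.1 = -253.12 kJ/s
Sensible, feed 142→25 °C: -295.96 kJ/s
Outlet flows (mol/s): A 13.178, B 3.6108
Sensible, products 25→115 °C: 225.71 kJ/s
Q = ΔH = -323.37 kJ/s = -323.37 kW
Heat removed = 19402 kJ/min

Q_out = 19400 kJ/min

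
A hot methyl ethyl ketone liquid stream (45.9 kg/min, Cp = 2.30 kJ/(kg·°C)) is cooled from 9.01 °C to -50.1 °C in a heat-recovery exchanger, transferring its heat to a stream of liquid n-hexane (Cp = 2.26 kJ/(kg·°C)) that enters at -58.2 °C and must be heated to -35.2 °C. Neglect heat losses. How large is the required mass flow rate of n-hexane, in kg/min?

Heat released by hot stream: Q = 45.9 × 2.30 × (9.01 − -50.1) = 6240.2 kJ/min
Energy balance on cold side (adiabatic exchanger): Q = ṁ_c·Cp_c·(T_c,out − T_c,in)
ṁ_c = 6240.2 / [2.26 × (-35.2 − -58.2)] = 120.05 kg/min

ṁ_c = 120 kg/min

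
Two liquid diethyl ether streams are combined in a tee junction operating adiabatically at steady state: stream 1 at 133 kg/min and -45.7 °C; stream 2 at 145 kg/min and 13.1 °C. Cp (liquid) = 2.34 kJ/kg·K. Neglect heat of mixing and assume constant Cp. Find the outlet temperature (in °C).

No heat crosses the boundary, so H_out = H_in.
T_out = Σ ṁᵢCp,ᵢTᵢ / Σ ṁᵢCp,ᵢ
      = -9777.9 / 650.52 = -15.031 °C

T_out = -15.0 °C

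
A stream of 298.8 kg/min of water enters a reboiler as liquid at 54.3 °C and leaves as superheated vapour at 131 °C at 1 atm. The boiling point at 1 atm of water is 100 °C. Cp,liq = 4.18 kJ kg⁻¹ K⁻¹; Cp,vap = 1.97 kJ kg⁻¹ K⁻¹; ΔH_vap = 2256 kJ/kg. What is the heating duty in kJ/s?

Q = 12500 kJ/s

liquid 54.3→100 °C: 191.03 kJ/kg
vaporisation at 100 °C: 2256 kJ/kg
vapour 100→131 °C: 61.07 kJ/kg
Δh = 191.03 + 2256 + 61.07 = 2508.1 kJ/kg
Q = ṁ·Δh = 298.8 kg/min × 2508.1 kJ/kg = 749420 kJ/min
|Q| = 12490 kW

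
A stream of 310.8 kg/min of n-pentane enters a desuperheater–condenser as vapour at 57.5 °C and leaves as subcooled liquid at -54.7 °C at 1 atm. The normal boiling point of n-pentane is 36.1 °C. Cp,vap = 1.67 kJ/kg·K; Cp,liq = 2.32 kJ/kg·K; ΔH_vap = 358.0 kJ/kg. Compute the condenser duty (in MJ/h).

Q_c = 11300 MJ/h

vapour 57.5→36.1 °C: -35.738 kJ/kg
condensation at 36.1 °C: -358 kJ/kg
liquid 36.1→-54.7 °C: -210.66 kJ/kg
Δh = -35.738 + -358 + -210.66 = -604.39 kJ/kg
Q = ṁ·Δh = 310.8 kg/min × -604.39 kJ/kg = -187850 kJ/min
|Q| = 3130.8 kW = 11271 MJ/h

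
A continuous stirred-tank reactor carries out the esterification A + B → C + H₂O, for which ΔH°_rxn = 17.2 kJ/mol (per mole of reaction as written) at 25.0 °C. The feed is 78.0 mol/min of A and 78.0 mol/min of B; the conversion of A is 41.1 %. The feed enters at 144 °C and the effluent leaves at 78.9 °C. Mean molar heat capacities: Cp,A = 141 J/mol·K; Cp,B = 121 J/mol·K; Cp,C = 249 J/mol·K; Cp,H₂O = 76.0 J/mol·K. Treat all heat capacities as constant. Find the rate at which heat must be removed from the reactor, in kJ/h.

Extent of reaction ξ = 0.411 × 78.0 = 32.058 mol/min
Reaction term: ξ·ΔH°_rxn = 32.058 × 17.2 = 551.4 kJ/min
Sensible, feed 144→25 °C: -2431.9 kJ/min
Outlet flows (mol/min): A 45.942, B 45.942, C 32.058, H₂O 32.058
Sensible, products 25→78.9 °C: 1210.4 kJ/min
Q = ΔH = -670.13 kJ/min = -11.169 kW
Heat removed = 40208 kJ/h

Q_out = 40200 kJ/h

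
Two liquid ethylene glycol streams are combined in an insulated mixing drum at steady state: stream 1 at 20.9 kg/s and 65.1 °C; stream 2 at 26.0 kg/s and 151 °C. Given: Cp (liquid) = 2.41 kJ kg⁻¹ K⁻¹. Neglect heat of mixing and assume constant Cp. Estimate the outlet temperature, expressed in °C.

T_out = 113 °C

Energy balance with Q = 0: Σ ṁᵢCp,ᵢ(T_out − Tᵢ) = 0
T_out = Σ ṁᵢCp,ᵢTᵢ / Σ ṁᵢCp,ᵢ
      = 12741 / 113.03 = 112.72 °C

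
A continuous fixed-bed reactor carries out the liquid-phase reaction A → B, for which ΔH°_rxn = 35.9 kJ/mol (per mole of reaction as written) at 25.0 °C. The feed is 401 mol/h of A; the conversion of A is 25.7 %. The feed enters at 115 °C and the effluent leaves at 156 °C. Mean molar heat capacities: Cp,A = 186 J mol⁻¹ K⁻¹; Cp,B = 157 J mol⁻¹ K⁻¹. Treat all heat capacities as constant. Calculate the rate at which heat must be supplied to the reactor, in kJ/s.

Extent of reaction ξ = 0.257 × 401 = 103.06 mol/h
Reaction term: ξ·ΔH°_rxn = 103.06 × 35.9 = 3699.7 kJ/h
Sensible, feed 115→25 °C: -6712.7 kJ/h
Outlet flows (mol/h): A 297.94, B 103.06
Sensible, products 25→156 °C: 9379.3 kJ/h
Q = ΔH = 6366.3 kJ/h = 1.7684 kW
Heat supplied = 1.7684 kJ/s

Q_in = 1.77 kJ/s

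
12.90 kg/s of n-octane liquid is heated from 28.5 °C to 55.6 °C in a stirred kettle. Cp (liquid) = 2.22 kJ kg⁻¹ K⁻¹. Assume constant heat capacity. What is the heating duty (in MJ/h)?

Q = ṁ·Cp·ΔT = 12.90 × 2.22 × (55.6 − 28.5) = 776.09 kJ/s
Heating duty = 2793.9 MJ/h

Q = 2790 MJ/h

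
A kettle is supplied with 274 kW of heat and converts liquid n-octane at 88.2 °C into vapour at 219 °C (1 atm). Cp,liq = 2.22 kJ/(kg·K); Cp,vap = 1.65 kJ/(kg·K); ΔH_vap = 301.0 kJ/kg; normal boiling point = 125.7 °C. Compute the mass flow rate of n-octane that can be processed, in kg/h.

Δh = 2.22×(125.7−88.2) + 301.0 + 1.65×(219−125.7) = 538.19 kJ/kg
Q = 274 kW = 274 kJ/s = 986400 kJ/h
ṁ = Q/Δh = 986400 / 538.19 = 1832.8 kg/h

ṁ = 1830 kg/h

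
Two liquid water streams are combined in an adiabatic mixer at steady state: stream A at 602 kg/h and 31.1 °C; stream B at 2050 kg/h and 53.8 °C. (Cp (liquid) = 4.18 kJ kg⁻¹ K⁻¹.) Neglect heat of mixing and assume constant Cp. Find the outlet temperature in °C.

Energy balance with Q = 0: Σ ṁᵢCp,ᵢ(T_out − Tᵢ) = 0
T_out = Σ ṁᵢCp,ᵢTᵢ / Σ ṁᵢCp,ᵢ
      = 539270 / 11085 = 48.647 °C

T_out = 48.6 °C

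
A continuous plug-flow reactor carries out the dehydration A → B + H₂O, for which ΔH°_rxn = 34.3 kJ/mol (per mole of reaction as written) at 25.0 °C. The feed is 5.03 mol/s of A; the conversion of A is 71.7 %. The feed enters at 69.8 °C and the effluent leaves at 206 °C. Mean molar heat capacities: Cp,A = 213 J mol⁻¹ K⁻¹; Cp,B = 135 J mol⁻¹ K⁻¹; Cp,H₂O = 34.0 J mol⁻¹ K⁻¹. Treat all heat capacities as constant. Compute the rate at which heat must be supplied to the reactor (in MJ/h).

Q_in = 867 MJ/h

Extent of reaction ξ = 0.717 × 5.03 = 3.6065 mol/s
Reaction term: ξ·ΔH°_rxn = 3.6065 × 34.3 = 123.7 kJ/s
Sensible, feed 69.8→25 °C: -47.998 kJ/s
Outlet flows (mol/s): A 1.4235, B 3.6065, H₂O 3.6065
Sensible, products 25→206 °C: 165.2 kJ/s
Q = ΔH = 240.9 kJ/s = 240.9 kW
Heat supplied = 867.26 MJ/h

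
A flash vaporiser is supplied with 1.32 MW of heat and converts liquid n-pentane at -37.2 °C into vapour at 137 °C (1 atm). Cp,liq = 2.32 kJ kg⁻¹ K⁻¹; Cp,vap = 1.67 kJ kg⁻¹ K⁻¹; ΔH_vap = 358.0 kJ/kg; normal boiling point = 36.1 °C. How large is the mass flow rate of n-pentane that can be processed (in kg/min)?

Δh = 2.32×(36.1−-37.2) + 358.0 + 1.67×(137−36.1) = 696.56 kJ/kg
Q = 1.32 MW = 1320 kJ/s = 79200 kJ/min
ṁ = Q/Δh = 79200 / 696.56 = 113.7 kg/min

ṁ = 114 kg/min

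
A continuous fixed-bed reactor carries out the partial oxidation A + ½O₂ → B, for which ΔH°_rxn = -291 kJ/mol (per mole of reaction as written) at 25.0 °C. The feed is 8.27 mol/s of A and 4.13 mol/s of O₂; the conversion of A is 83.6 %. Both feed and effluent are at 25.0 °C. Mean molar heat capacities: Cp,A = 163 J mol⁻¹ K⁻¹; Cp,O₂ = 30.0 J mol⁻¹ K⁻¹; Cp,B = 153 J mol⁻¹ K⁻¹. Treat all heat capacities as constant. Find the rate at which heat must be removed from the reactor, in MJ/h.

Extent of reaction ξ = 0.836 × 8.27 = 6.9137 mol/s
Reaction term: ξ·ΔH°_rxn = 6.9137 × -291 = -2011.9 kJ/s
Q = ΔH = -2011.9 kJ/s = -2011.9 kW
Heat removed = 7242.8 MJ/h

Q_out = 7240 MJ/h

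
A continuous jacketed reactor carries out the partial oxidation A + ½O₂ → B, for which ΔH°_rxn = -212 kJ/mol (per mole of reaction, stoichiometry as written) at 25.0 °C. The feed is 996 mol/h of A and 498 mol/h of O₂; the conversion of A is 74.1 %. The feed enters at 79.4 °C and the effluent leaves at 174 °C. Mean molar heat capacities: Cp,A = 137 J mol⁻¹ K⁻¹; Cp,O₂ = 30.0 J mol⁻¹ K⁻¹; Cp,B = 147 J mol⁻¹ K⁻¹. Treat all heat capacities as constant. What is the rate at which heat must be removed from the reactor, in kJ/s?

Extent of reaction ξ = 0.741 × 996 = 738.04 mol/h
Reaction term: ξ·ΔH°_rxn = 738.04 × -212 = -156460 kJ/h
Sensible, feed 79.4→25 °C: -8235.7 kJ/h
Outlet flows (mol/h): A 257.96, O₂ 128.98, B 738.04
Sensible, products 25→174 °C: 22008 kJ/h
Q = ΔH = -142690 kJ/h = -39.637 kW
Heat removed = 39.637 kJ/s

Q_out = 39.6 kJ/s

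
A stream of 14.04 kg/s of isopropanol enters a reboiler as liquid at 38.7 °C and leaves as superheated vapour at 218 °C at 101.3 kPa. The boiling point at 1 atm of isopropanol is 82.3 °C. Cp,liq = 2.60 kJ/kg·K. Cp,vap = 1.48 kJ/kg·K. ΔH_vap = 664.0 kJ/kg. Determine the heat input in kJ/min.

liquid 38.7→82.3 °C: 113.36 kJ/kg
vaporisation at 82.3 °C: 664 kJ/kg
vapour 82.3→218 °C: 200.84 kJ/kg
Δh = 113.36 + 664 + 200.84 = 978.2 kJ/kg
Q = ṁ·Δh = 14.04 kg/s × 978.2 kJ/kg = 13734 kJ/s
|Q| = 13734 kW = 824030 kJ/min

Q = 824000 kJ/min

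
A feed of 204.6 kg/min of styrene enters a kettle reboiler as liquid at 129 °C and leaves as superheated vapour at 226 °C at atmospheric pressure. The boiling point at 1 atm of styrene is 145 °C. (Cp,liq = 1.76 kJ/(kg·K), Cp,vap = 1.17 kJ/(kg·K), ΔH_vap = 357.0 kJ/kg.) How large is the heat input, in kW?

Q = 1640 kW

liquid 129→145 °C: 28.16 kJ/kg
vaporisation at 145 °C: 357 kJ/kg
vapour 145→226 °C: 94.77 kJ/kg
Δh = 28.16 + 357 + 94.77 = 479.93 kJ/kg
Q = ṁ·Δh = 204.6 kg/min × 479.93 kJ/kg = 98194 kJ/min
|Q| = 1636.6 kW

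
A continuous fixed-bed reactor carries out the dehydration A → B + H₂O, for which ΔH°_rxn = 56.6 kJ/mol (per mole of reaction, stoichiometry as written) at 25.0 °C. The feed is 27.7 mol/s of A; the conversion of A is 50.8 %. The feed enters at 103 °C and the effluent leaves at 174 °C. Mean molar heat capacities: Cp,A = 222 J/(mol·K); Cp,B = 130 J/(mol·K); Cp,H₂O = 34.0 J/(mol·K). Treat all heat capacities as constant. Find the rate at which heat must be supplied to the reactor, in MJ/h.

Q_in = 4000 MJ/h

Extent of reaction ξ = 0.508 × 27.7 = 14.072 mol/s
Reaction term: ξ·ΔH°_rxn = 14.072 × 56.6 = 796.45 kJ/s
Sensible, feed 103→25 °C: -479.65 kJ/s
Outlet flows (mol/s): A 13.628, B 14.072, H₂O 14.072
Sensible, products 25→174 °C: 794.65 kJ/s
Q = ΔH = 1111.5 kJ/s = 1111.5 kW
Heat supplied = 4001.2 MJ/h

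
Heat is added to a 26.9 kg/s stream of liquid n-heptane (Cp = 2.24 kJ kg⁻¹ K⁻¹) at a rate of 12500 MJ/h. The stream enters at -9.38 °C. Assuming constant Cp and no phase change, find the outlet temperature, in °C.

T_out = 48.2 °C

Q = 12500 MJ/h = 3472.2 kJ/s
ΔT = Q/(ṁ·Cp) = 3472.2/(26.9×2.24) = 57.625 K
T_out = -9.38 + 57.625 = 48.245 °C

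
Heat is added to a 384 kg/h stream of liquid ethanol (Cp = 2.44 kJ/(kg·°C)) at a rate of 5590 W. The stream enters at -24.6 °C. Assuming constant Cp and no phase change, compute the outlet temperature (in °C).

T_out = -3.12 °C

Q = 5590 W = 20124 kJ/h
ΔT = Q/(ṁ·Cp) = 20124/(384×2.44) = 21.478 K
T_out = -24.6 + 21.478 = -3.122 °C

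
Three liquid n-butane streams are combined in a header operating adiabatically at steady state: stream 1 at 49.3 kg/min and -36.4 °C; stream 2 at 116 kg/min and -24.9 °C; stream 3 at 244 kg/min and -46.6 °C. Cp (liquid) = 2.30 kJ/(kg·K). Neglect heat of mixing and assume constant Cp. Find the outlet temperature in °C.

T_out = -39.2 °C

Adiabatic, steady state ⇒ Σ ṁᵢCp,ᵢ(T_out − Tᵢ) = 0
Σ ṁᵢCp,ᵢTᵢ = 49.3×2.30×-36.4 + 116×2.30×-24.9 + 244×2.30×-46.6 = -36923
Σ ṁᵢCp,ᵢ = 49.3×2.30 + 116×2.30 + 244×2.30 = 941.39
T_out = -36923 / 941.39 = -39.221 °C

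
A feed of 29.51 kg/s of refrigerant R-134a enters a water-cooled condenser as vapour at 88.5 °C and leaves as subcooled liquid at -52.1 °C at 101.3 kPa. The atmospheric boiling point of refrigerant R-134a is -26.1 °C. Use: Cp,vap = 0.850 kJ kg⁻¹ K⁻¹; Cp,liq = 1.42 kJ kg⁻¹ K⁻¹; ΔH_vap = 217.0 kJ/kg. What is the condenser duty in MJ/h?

vapour 88.5→-26.1 °C: -97.41 kJ/kg
condensation at -26.1 °C: -217 kJ/kg
liquid -26.1→-52.1 °C: -36.92 kJ/kg
Δh = -97.41 + -217 + -36.92 = -351.33 kJ/kg
Q = ṁ·Δh = 29.51 kg/s × -351.33 kJ/kg = -10368 kJ/s
|Q| = 10368 kW = 37324 MJ/h

Q_c = 37300 MJ/h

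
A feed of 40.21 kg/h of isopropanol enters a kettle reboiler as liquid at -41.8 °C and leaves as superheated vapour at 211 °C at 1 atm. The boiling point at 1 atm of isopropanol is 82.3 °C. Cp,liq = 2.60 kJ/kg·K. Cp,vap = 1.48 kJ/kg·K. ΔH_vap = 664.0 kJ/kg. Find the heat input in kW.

Q = 13.1 kW

liquid -41.8→82.3 °C: 322.66 kJ/kg
vaporisation at 82.3 °C: 664 kJ/kg
vapour 82.3→211 °C: 190.48 kJ/kg
Δh = 322.66 + 664 + 190.48 = 1177.1 kJ/kg
Q = ṁ·Δh = 40.21 kg/h × 1177.1 kJ/kg = 47333 kJ/h
|Q| = 13.148 kW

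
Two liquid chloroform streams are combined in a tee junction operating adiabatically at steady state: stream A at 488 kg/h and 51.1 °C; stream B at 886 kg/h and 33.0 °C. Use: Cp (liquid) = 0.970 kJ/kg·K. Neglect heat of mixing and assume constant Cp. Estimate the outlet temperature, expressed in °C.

Adiabatic, steady state ⇒ Σ ṁᵢCp,ᵢ(T_out − Tᵢ) = 0
Σ ṁᵢCp,ᵢTᵢ = 488×0.970×51.1 + 886×0.970×33.0 = 52550
Σ ṁᵢCp,ᵢ = 488×0.970 + 886×0.970 = 1332.8
T_out = 52550 / 1332.8 = 39.429 °C

T_out = 39.4 °C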